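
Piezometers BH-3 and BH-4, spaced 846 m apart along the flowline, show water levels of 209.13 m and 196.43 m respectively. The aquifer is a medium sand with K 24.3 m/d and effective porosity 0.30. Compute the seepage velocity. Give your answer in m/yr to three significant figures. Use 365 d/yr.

Hydraulic gradient i = (209.13 − 196.43) / 846 = 12.70 / 846 = 0.01501
q = Ki = 24.3 × 0.01501 = 0.3648 m/d
Seepage velocity v = q / n = 0.3648 / 0.30 = 1.216 m/d
   = 1.216 × 365 = 444 m/yr

444 m/yr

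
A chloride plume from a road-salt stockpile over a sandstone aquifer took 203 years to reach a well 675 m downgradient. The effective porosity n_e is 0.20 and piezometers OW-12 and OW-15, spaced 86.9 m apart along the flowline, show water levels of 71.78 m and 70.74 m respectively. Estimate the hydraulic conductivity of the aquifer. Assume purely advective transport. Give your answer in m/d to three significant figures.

Hydraulic gradient i = (71.78 − 70.74) / 86.9 = 1.04 / 86.9 = 0.01197
t = 203 years = 74100 d
v = L / t = 675 / 74100 = 0.009110 m/d
K = v · n / i = 0.009110 × 0.20 / 0.01197 = 0.152 m/d

0.152 m/d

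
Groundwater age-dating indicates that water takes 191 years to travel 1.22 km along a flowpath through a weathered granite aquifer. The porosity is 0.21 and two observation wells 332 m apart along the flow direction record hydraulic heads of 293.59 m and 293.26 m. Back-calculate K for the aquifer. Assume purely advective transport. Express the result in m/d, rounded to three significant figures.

Hydraulic gradient i = (293.59 − 293.26) / 332 = 0.33 / 332 = 9.940e-4
t = 191 years = 69720 d
L = 1.22 km = 1220 m
v = L / t = 1220 / 69720 = 0.01750 m/d
K = v · n / i = 0.01750 × 0.21 / 9.940e-4 = 3.70 m/d

3.70 m/d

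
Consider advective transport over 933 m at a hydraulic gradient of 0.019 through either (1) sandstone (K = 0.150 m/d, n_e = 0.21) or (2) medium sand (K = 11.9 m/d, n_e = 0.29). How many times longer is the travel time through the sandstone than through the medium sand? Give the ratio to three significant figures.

57.4

Unit 1 (sandstone): v = 0.150×0.019/0.21 = 0.01357 m/d, t = 933/0.01357 = 68750 d
Unit 2 (medium sand): v = 11.9×0.019/0.29 = 0.7797 m/d, t = 933/0.7797 = 1197 d
t(sandstone) / t(medium sand) = 68750/1197 = 57.4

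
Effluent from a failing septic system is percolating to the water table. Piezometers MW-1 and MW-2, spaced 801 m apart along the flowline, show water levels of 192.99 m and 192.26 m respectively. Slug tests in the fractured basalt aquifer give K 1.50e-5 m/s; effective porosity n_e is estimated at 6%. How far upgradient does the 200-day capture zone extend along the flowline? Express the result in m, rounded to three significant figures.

3.94 m

Hydraulic gradient i = (192.99 − 192.26) / 801 = 0.73 / 801 = 9.114e-4
K = 1.50e-5 m/s × 86400 s/d = 1.296 m/d
Darcy flux q = K·i = 1.296 × 9.114e-4 = 0.001181 m/d
Average linear velocity = 0.001181 / 0.06 = 0.01969 m/d
L = v × T = 0.01969 × 200 = 3.937 m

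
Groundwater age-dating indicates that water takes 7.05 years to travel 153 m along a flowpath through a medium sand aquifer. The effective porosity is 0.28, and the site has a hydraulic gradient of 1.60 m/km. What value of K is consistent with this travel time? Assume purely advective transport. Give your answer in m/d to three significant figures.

10.4 m/d

t = 7.05 years = 2573 d
v = L / t = 153 / 2573 = 0.05946 m/d
K = v · n / i = 0.05946 × 0.28 / 0.0016 = 10.4 m/d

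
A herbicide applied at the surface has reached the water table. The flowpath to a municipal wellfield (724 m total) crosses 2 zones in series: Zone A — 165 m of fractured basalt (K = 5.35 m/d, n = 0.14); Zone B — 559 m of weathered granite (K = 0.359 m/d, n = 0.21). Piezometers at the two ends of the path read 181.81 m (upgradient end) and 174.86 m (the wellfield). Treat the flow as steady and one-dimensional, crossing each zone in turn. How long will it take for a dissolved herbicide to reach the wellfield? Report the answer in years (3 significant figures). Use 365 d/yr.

87.9 years

Total head drop ΔH = 181.81 − 174.86 = 6.95 m
Continuity: the same q passes through each zone, so ΔH = q·Σ(L_j/K_j) — the zones act as resistances in series.
Σ(L/K) = 165/5.35 + 559/0.359 = 30.84 + 1557 = 1588 d
q = ΔH / Σ(L/K) = 6.95 / 1588 = 0.004377 m/d (same in every zone)
Zone A: v = q/n = 0.004377/0.14 = 0.03126 m/d → t_A = 165/0.03126 = 5278 d
Zone B: v = q/n = 0.004377/0.21 = 0.02084 m/d → t_B = 559/0.02084 = 26820 d
Total t = 5278 + 26820 = 32100 d
   = 32100 / 365 = 87.9 yr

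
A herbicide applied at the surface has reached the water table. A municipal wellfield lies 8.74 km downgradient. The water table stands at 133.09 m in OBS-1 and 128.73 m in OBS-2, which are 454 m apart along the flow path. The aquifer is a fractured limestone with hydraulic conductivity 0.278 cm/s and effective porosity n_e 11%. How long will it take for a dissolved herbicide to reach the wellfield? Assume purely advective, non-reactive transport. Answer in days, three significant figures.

Hydraulic gradient i = (133.09 − 128.73) / 454 = 4.36 / 454 = 0.009604
K = 0.278 cm/s × 864 = 240.2 m/d
Specific discharge q = 240.2 × 0.009604 = 2.307 m/d
Average linear velocity = 2.307 / 0.11 = 20.97 m/d
L = 8.74 km = 8740 m
t = L / v = 8740 / 20.97 = 416.8 d

417 days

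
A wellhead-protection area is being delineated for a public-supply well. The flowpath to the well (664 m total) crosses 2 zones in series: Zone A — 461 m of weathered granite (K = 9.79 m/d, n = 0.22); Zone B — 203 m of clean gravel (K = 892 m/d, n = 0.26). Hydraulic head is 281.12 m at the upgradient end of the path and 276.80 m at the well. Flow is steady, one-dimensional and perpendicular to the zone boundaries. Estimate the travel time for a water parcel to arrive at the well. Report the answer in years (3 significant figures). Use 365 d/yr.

Total head drop ΔH = 281.12 − 276.80 = 4.32 m
Continuity: the same q passes through each zone, so ΔH = q·Σ(L_j/K_j) — the zones act as resistances in series.
Σ(L/K) = 461/9.79 + 203/892 = 47.09 + 0.2276 = 47.32 d
q = ΔH / Σ(L/K) = 4.32 / 47.32 = 0.09130 m/d (same in every zone)
Zone A: v = q/n = 0.09130/0.22 = 0.4150 m/d → t_A = 461/0.4150 = 1111 d
Zone B: v = q/n = 0.09130/0.26 = 0.3512 m/d → t_B = 203/0.3512 = 578.1 d
Total t = 1111 + 578.1 = 1689 d
   = 1689 / 365 = 4.63 yr

4.63 years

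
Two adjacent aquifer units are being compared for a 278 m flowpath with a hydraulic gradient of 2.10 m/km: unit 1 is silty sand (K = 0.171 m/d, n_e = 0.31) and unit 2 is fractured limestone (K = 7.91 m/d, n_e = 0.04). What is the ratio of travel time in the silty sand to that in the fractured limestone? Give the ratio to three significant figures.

Unit 1 (silty sand): v = 0.171×0.0021/0.31 = 0.001158 m/d, t = 278/0.001158 = 240000 d
Unit 2 (fractured limestone): v = 7.91×0.0021/0.04 = 0.4153 m/d, t = 278/0.4153 = 669.4 d
t(silty sand) / t(fractured limestone) = 240000/669.4 = 358

358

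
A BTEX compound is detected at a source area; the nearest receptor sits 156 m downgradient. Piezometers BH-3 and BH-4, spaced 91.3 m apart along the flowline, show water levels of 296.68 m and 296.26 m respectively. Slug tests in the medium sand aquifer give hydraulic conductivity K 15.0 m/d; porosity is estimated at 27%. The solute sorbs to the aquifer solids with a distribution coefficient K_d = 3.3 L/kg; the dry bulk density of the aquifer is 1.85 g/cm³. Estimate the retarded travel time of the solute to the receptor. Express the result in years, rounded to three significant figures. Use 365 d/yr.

39.5 years

Hydraulic gradient i = (296.68 − 296.26) / 91.3 = 0.42 / 91.3 = 0.004600
Darcy flux q = K·i = 15.0 × 0.004600 = 0.06900 m/d
v_s = q/n_e = 0.06900/0.27 = 0.2556 m/d
Retardation R = 1 + ρ_b·K_d/n = 1 + 1.85×3.3/0.27 = 23.61
Contaminant velocity v_c = v/R = 0.2556/23.61 = 0.01082 m/d
t = L/v_c = 156/0.01082 = 14410 d
   = 14410/365 = 39.5 yr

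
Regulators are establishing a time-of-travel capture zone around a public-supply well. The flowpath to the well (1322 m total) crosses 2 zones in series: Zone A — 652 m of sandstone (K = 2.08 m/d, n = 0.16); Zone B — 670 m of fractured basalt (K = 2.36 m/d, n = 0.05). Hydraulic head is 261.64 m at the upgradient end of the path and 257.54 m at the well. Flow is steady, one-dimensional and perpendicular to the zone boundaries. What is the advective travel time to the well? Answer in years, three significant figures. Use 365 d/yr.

55.0 years

Total head drop ΔH = 261.64 − 257.54 = 4.10 m
Continuity: the same q passes through each zone, so ΔH = q·Σ(L_j/K_j) — the zones act as resistances in series.
Σ(L/K) = 652/2.08 + 670/2.36 = 313.5 + 283.9 = 597.4 d
q = ΔH / Σ(L/K) = 4.10 / 597.4 = 0.006864 m/d (same in every zone)
Zone A: v = q/n = 0.006864/0.16 = 0.04290 m/d → t_A = 652/0.04290 = 15200 d
Zone B: v = q/n = 0.006864/0.05 = 0.1373 m/d → t_B = 670/0.1373 = 4881 d
Total t = 15200 + 4881 = 20080 d
   = 20080 / 365 = 55.0 yr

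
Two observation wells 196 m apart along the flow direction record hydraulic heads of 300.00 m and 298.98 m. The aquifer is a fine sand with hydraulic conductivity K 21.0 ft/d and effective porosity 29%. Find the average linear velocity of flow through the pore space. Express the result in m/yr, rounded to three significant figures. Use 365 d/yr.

41.9 m/yr

Hydraulic gradient i = (300.00 − 298.98) / 196 = 1.02 / 196 = 0.005204
K = 21.0 ft/d × 0.3048 = 6.401 m/d
q = Ki = 6.401 × 0.005204 = 0.03331 m/d
Seepage velocity v = q / n = 0.03331 / 0.29 = 0.1149 m/d
   = 0.1149 × 365 = 41.9 m/yr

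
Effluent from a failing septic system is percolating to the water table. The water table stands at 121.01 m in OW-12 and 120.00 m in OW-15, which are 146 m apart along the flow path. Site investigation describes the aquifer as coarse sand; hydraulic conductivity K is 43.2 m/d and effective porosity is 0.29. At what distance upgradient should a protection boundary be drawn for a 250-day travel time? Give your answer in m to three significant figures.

258 m

Hydraulic gradient i = (121.01 − 120.00) / 146 = 1.01 / 146 = 0.006918
Specific discharge q = 43.2 × 0.006918 = 0.2988 m/d
Seepage velocity v = q / n = 0.2988 / 0.29 = 1.031 m/d
L = v × T = 1.031 × 250 = 257.6 m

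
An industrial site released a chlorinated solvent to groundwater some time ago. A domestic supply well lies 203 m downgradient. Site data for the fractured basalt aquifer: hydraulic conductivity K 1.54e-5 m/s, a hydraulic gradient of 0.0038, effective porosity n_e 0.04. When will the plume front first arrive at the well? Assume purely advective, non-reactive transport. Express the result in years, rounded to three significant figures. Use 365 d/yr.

4.40 years

K = 1.54e-5 m/s × 86400 s/d = 1.331 m/d
Specific discharge q = 1.331 × 0.0038 = 0.005056 m/d
v = Ki/n = 1.331·0.0038/0.04 = 0.1264 m/d
t = L / v = 203 / 0.1264 = 1606 d
   = 1606 / 365 = 4.40 yr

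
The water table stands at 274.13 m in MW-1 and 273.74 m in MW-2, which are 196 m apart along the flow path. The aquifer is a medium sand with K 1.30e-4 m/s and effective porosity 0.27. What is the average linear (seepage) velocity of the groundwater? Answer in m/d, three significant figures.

0.0828 m/d

Hydraulic gradient i = (274.13 − 273.74) / 196 = 0.39 / 196 = 0.001990
K = 1.30e-4 m/s × 86400 s/d = 11.23 m/d
Darcy flux q = K·i = 11.23 × 0.001990 = 0.02235 m/d
v = Ki/n = 11.23·0.001990/0.27 = 0.08278 m/d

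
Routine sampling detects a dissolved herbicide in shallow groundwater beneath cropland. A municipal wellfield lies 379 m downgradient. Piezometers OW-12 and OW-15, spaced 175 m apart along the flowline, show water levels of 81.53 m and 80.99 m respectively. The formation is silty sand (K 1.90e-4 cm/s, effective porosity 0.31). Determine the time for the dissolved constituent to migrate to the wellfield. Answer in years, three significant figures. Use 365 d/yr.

Hydraulic gradient i = (81.53 − 80.99) / 175 = 0.54 / 175 = 0.003086
K = 1.90e-4 cm/s × 864 = 0.1642 m/d
Specific discharge q = 0.1642 × 0.003086 = 5.066e-4 m/d
v = Ki/n = 0.1642·0.003086/0.31 = 0.001634 m/d
t = L / v = 379 / 0.001634 = 231900 d
   = 231900 / 365 = 635 yr

635 years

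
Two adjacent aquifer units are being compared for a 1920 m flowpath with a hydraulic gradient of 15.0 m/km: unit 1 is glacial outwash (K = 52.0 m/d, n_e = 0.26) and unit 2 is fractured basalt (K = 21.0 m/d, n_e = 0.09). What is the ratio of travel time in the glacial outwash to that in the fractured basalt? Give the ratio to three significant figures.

1.17

Unit 1 (glacial outwash): v = 52.0×0.015/0.26 = 3.000 m/d, t = 1920/3.000 = 640.0 d
Unit 2 (fractured basalt): v = 21.0×0.015/0.09 = 3.500 m/d, t = 1920/3.500 = 548.6 d
t(glacial outwash) / t(fractured basalt) = 640.0/548.6 = 1.17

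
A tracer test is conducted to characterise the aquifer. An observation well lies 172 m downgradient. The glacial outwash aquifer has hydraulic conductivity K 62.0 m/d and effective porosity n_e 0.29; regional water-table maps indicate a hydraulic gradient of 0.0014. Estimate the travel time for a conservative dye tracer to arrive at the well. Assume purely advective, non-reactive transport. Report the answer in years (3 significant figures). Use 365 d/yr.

1.57 years

q = Ki = 62.0 × 0.0014 = 0.08680 m/d
v = Ki/n = 62.0·0.0014/0.29 = 0.2993 m/d
t = L / v = 172 / 0.2993 = 574.7 d
   = 574.7 / 365 = 1.57 yr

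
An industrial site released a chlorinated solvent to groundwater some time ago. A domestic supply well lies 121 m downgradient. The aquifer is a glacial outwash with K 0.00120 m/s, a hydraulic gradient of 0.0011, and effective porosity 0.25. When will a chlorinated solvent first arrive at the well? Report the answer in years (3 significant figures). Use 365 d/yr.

K = 0.00120 m/s × 86400 s/d = 103.7 m/d
q = Ki = 103.7 × 0.0011 = 0.1140 m/d
v = Ki/n = 103.7·0.0011/0.25 = 0.4562 m/d
t = L / v = 121 / 0.4562 = 265.2 d
   = 265.2 / 365 = 0.727 yr

0.727 years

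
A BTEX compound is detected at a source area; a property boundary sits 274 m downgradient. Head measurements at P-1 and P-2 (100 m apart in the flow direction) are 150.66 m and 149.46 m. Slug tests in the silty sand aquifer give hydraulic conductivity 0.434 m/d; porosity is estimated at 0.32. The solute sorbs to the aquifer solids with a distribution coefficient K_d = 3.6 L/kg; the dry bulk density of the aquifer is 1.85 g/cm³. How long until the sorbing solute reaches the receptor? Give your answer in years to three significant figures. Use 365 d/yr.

Hydraulic gradient i = (150.66 − 149.46) / 100 = 1.20 / 100 = 0.01200
Darcy flux q = K·i = 0.434 × 0.01200 = 0.005208 m/d
v = Ki/n = 0.434·0.01200/0.32 = 0.01627 m/d
Retardation R = 1 + ρ_b·K_d/n = 1 + 1.85×3.6/0.32 = 21.81
Contaminant velocity v_c = v/R = 0.01627/21.81 = 7.461e-4 m/d
t = L/v_c = 274/7.461e-4 = 367200 d
   = 367200/365 = 1010 yr

1010 years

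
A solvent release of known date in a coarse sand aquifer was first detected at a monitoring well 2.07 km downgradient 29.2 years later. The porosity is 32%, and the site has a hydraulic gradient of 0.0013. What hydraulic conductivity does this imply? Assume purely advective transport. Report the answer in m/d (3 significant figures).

t = 29.2 years = 10660 d
L = 2.07 km = 2070 m
v = L / t = 2070 / 10660 = 0.1942 m/d
K = v · n / i = 0.1942 × 0.32 / 0.0013 = 47.8 m/d

47.8 m/d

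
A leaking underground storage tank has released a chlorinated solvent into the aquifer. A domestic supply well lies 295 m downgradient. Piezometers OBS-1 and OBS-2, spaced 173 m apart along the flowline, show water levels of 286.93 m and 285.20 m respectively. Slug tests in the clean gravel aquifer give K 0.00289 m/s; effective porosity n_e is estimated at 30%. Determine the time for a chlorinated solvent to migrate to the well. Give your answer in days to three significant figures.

Hydraulic gradient i = (286.93 − 285.20) / 173 = 1.73 / 173 = 0.01000
K = 0.00289 m/s × 86400 s/d = 249.7 m/d
q = Ki = 249.7 × 0.01000 = 2.497 m/d
Average linear velocity = 2.497 / 0.30 = 8.323 m/d
t = L / v = 295 / 8.323 = 35.44 d

35.4 days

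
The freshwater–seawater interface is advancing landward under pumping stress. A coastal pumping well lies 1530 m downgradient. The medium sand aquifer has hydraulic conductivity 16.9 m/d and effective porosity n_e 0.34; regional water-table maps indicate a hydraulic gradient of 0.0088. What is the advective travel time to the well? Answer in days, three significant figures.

3500 days

Darcy flux q = K·i = 16.9 × 0.0088 = 0.1487 m/d
v = Ki/n = 16.9·0.0088/0.34 = 0.4374 m/d
t = L / v = 1530 / 0.4374 = 3498 d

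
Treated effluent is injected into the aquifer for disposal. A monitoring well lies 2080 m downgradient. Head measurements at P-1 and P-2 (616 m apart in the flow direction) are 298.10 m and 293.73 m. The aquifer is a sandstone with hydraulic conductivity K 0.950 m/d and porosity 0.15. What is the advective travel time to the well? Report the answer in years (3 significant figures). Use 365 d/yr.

Hydraulic gradient i = (298.10 − 293.73) / 616 = 4.37 / 616 = 0.007094
Specific discharge q = 0.950 × 0.007094 = 0.006739 m/d
Seepage velocity v = q / n = 0.006739 / 0.15 = 0.04493 m/d
t = L / v = 2080 / 0.04493 = 46290 d
   = 46290 / 365 = 127 yr

127 years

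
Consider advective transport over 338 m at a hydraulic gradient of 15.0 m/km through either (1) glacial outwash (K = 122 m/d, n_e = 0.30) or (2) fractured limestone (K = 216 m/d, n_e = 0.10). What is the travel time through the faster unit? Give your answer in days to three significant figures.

Unit 1 (glacial outwash): v = 122×0.015/0.30 = 6.100 m/d, t = 338/6.100 = 55.41 d
Unit 2 (fractured limestone): v = 216×0.015/0.10 = 32.40 m/d, t = 338/32.40 = 10.43 d
Faster unit: t = 10.4 d

10.4 days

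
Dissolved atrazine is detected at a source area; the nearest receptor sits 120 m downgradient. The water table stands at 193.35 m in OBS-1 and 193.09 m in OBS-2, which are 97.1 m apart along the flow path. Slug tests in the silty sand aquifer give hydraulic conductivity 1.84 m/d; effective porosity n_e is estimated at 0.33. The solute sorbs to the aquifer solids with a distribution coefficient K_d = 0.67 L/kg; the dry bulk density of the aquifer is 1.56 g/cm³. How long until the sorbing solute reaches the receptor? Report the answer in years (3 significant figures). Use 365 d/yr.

91.8 years

Hydraulic gradient i = (193.35 − 193.09) / 97.1 = 0.26 / 97.1 = 0.002678
Specific discharge q = 1.84 × 0.002678 = 0.004927 m/d
Average linear velocity = 0.004927 / 0.33 = 0.01493 m/d
Retardation R = 1 + ρ_b·K_d/n = 1 + 1.56×0.67/0.33 = 4.167
Contaminant velocity v_c = v/R = 0.01493/4.167 = 0.003583 m/d
t = L/v_c = 120/0.003583 = 33490 d
   = 33490/365 = 91.8 yr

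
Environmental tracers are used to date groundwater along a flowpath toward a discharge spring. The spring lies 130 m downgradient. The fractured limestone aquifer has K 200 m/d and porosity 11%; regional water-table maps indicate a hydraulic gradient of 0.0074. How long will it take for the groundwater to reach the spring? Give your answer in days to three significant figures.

9.66 days

q = Ki = 200 × 0.0074 = 1.480 m/d
Seepage velocity v = q / n = 1.480 / 0.11 = 13.45 m/d
t = L / v = 130 / 13.45 = 9.662 d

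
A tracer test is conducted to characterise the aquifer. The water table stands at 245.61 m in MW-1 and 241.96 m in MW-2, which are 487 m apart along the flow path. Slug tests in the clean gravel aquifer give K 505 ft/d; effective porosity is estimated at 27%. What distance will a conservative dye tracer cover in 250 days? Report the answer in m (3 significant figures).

1070 m

Hydraulic gradient i = (245.61 − 241.96) / 487 = 3.65 / 487 = 0.007495
K = 505 ft/d × 0.3048 = 153.9 m/d
q = Ki = 153.9 × 0.007495 = 1.154 m/d
Seepage velocity v = q / n = 1.154 / 0.27 = 4.273 m/d
L = v × T = 4.273 × 250 = 1068 m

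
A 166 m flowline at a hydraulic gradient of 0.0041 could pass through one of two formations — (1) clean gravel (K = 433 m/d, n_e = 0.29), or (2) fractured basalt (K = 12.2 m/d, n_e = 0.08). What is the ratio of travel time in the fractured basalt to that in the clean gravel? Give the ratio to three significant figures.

9.79

Unit 1 (clean gravel): v = 433×0.0041/0.29 = 6.122 m/d, t = 166/6.122 = 27.12 d
Unit 2 (fractured basalt): v = 12.2×0.0041/0.08 = 0.6253 m/d, t = 166/0.6253 = 265.5 d
t(fractured basalt) / t(clean gravel) = 265.5/27.12 = 9.79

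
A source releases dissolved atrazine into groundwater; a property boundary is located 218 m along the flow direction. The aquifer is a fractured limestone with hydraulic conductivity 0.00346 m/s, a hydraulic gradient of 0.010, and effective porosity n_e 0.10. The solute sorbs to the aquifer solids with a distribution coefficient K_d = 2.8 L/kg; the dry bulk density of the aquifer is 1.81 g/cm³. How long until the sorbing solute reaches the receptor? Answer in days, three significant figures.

K = 0.00346 m/s × 86400 s/d = 298.9 m/d
Specific discharge q = 298.9 × 0.010 = 2.989 m/d
v = Ki/n = 298.9·0.010/0.10 = 29.89 m/d
Retardation R = 1 + ρ_b·K_d/n = 1 + 1.81×2.8/0.10 = 51.68
Contaminant velocity v_c = v/R = 29.89/51.68 = 0.5785 m/d
t = L/v_c = 218/0.5785 = 376.9 d

377 days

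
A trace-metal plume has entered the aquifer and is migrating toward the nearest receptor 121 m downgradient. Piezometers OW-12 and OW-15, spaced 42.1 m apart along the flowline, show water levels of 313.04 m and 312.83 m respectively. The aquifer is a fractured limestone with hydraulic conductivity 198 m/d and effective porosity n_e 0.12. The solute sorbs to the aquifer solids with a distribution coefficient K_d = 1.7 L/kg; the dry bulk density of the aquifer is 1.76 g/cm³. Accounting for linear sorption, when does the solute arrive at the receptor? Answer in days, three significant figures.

Hydraulic gradient i = (313.04 − 312.83) / 42.1 = 0.21 / 42.1 = 0.004988
Darcy flux q = K·i = 198 × 0.004988 = 0.9876 m/d
Average linear velocity = 0.9876 / 0.12 = 8.230 m/d
Retardation R = 1 + ρ_b·K_d/n = 1 + 1.76×1.7/0.12 = 25.93
Contaminant velocity v_c = v/R = 8.230/25.93 = 0.3174 m/d
t = L/v_c = 121/0.3174 = 381.3 d

381 days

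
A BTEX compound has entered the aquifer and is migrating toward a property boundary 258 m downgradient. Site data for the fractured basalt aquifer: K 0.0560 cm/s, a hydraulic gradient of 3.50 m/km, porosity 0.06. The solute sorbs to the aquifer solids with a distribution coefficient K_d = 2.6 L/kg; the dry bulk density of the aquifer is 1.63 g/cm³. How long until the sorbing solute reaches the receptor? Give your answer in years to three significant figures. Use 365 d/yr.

17.9 years

K = 0.0560 cm/s × 864 = 48.38 m/d
q = Ki = 48.38 × 0.0035 = 0.1693 m/d
v = Ki/n = 48.38·0.0035/0.06 = 2.822 m/d
Retardation R = 1 + ρ_b·K_d/n = 1 + 1.63×2.6/0.06 = 71.63
Contaminant velocity v_c = v/R = 2.822/71.63 = 0.03940 m/d
t = L/v_c = 258/0.03940 = 6548 d
   = 6548/365 = 17.9 yr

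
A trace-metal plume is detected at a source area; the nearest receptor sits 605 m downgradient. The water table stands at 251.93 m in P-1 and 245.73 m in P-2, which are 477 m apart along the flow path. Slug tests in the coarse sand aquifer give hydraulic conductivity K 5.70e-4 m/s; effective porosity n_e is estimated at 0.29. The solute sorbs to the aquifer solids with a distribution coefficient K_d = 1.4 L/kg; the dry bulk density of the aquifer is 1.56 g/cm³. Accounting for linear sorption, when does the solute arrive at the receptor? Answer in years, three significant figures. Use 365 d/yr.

Hydraulic gradient i = (251.93 − 245.73) / 477 = 6.20 / 477 = 0.01300
K = 5.70e-4 m/s × 86400 s/d = 49.25 m/d
q = Ki = 49.25 × 0.01300 = 0.6401 m/d
Seepage velocity v = q / n = 0.6401 / 0.29 = 2.207 m/d
Retardation R = 1 + ρ_b·K_d/n = 1 + 1.56×1.4/0.29 = 8.531
Contaminant velocity v_c = v/R = 2.207/8.531 = 0.2587 m/d
t = L/v_c = 605/0.2587 = 2338 d
   = 2338/365 = 6.41 yr

6.41 years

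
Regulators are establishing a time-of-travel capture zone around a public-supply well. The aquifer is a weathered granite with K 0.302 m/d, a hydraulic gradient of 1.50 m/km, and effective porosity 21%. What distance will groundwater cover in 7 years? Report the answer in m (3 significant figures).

Darcy flux q = K·i = 0.302 × 0.0015 = 4.530e-4 m/d
v_s = q/n_e = 4.530e-4/0.21 = 0.002157 m/d
T = 7 yr × 365 = 2555 d
L = v × T = 0.002157 × 2555 = 5.512 m

5.51 m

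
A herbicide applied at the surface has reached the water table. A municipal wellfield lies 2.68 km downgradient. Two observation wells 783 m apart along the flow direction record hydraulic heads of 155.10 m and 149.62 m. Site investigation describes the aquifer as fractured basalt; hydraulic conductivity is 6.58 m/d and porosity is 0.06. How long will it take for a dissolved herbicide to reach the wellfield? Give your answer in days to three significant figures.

Hydraulic gradient i = (155.10 − 149.62) / 783 = 5.48 / 783 = 0.006999
Darcy flux q = K·i = 6.58 × 0.006999 = 0.04605 m/d
Seepage velocity v = q / n = 0.04605 / 0.06 = 0.7675 m/d
L = 2.68 km = 2680 m
t = L / v = 2680 / 0.7675 = 3492 d

3490 days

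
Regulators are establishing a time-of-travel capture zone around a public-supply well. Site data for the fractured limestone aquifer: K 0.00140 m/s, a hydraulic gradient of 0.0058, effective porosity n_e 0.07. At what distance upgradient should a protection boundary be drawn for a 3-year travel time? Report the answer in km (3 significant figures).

K = 0.00140 m/s × 86400 s/d = 121.0 m/d
q = Ki = 121.0 × 0.0058 = 0.7016 m/d
Seepage velocity v = q / n = 0.7016 / 0.07 = 10.02 m/d
T = 3 yr × 365 = 1095 d
L = v × T = 10.02 × 1095 = 10970 m
   = 11.0 km

11.0 km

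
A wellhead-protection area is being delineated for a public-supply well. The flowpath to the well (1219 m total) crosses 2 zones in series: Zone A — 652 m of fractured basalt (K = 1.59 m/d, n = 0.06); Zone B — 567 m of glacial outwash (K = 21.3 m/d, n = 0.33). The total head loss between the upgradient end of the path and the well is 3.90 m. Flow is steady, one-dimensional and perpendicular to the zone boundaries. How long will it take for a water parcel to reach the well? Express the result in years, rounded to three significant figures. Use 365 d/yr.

Continuity: the same q passes through each zone, so ΔH = q·Σ(L_j/K_j) — the zones act as resistances in series.
Σ(L/K) = 652/1.59 + 567/21.3 = 410.1 + 26.62 = 436.7 d
q = ΔH / Σ(L/K) = 3.90 / 436.7 = 0.008931 m/d (same in every zone)
Zone A: v = q/n = 0.008931/0.06 = 0.1488 m/d → t_A = 652/0.1488 = 4380 d
Zone B: v = q/n = 0.008931/0.33 = 0.02706 m/d → t_B = 567/0.02706 = 20950 d
Total t = 4380 + 20950 = 25330 d
   = 25330 / 365 = 69.4 yr

69.4 years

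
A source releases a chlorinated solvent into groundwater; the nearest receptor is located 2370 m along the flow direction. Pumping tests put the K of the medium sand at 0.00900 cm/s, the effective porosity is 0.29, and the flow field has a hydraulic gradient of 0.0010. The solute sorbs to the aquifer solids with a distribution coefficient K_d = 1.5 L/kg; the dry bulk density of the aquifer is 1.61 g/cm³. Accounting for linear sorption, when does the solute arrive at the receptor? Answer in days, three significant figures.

824000 days

K = 0.00900 cm/s × 864 = 7.776 m/d
Specific discharge q = 7.776 × 0.0010 = 0.007776 m/d
v_s = q/n_e = 0.007776/0.29 = 0.02681 m/d
Retardation R = 1 + ρ_b·K_d/n = 1 + 1.61×1.5/0.29 = 9.328
Contaminant velocity v_c = v/R = 0.02681/9.328 = 0.002875 m/d
t = L/v_c = 2370/0.002875 = 824400 d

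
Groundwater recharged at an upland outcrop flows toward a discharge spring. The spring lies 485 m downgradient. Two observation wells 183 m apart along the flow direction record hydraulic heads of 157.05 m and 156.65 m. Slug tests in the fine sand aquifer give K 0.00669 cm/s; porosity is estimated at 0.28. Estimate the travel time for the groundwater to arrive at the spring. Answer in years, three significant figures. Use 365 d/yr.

29.4 years

Hydraulic gradient i = (157.05 − 156.65) / 183 = 0.40 / 183 = 0.002186
K = 0.00669 cm/s × 864 = 5.780 m/d
Specific discharge q = 5.780 × 0.002186 = 0.01263 m/d
Seepage velocity v = q / n = 0.01263 / 0.28 = 0.04512 m/d
t = L / v = 485 / 0.04512 = 10750 d
   = 10750 / 365 = 29.4 yr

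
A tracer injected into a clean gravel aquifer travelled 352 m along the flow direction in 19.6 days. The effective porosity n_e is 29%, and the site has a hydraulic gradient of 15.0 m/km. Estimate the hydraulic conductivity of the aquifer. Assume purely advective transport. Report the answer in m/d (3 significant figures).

v = L / t = 352 / 19.6 = 17.96 m/d
K = v · n / i = 17.96 × 0.29 / 0.015 = 347 m/d

347 m/d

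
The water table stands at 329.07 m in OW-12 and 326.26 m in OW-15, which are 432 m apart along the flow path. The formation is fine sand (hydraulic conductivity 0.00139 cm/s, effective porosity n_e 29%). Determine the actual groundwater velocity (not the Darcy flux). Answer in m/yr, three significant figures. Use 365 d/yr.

Hydraulic gradient i = (329.07 − 326.26) / 432 = 2.81 / 432 = 0.006505
K = 0.00139 cm/s × 864 = 1.201 m/d
Darcy flux q = K·i = 1.201 × 0.006505 = 0.007812 m/d
Average linear velocity = 0.007812 / 0.29 = 0.02694 m/d
   = 0.02694 × 365 = 9.83 m/yr

9.83 m/yr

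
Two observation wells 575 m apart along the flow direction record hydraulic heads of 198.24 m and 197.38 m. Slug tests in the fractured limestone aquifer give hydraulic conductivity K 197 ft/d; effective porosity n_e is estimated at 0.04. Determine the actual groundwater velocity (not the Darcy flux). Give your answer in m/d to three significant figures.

2.25 m/d

Hydraulic gradient i = (198.24 − 197.38) / 575 = 0.86 / 575 = 0.001496
K = 197 ft/d × 0.3048 = 60.05 m/d
q = Ki = 60.05 × 0.001496 = 0.08981 m/d
Seepage velocity v = q / n = 0.08981 / 0.04 = 2.245 m/d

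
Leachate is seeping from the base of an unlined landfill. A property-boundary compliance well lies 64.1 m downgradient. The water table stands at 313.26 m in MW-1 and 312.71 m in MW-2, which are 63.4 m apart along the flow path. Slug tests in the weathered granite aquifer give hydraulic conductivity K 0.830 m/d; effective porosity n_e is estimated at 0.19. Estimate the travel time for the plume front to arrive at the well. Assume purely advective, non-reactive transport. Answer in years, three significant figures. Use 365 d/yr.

Hydraulic gradient i = (313.26 − 312.71) / 63.4 = 0.55 / 63.4 = 0.008675
Darcy flux q = K·i = 0.830 × 0.008675 = 0.007200 m/d
v_s = q/n_e = 0.007200/0.19 = 0.03790 m/d
t = L / v = 64.1 / 0.03790 = 1691 d
   = 1691 / 365 = 4.63 yr

4.63 years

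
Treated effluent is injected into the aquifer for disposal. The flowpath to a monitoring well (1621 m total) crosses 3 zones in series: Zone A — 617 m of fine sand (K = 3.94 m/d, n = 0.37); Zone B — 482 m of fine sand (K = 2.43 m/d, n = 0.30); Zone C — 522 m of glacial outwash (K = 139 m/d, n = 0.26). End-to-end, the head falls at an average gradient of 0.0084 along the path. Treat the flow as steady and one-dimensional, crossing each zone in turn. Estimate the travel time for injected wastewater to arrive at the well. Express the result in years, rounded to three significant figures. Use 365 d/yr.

36.7 years

For zones in series the flux q is common to all zones; the equivalent conductivity is the harmonic (thickness-weighted) mean, K_eq = L_total / Σ(L_j/K_j).
Σ(L/K) = 617/3.94 + 482/2.43 + 522/139 = 156.6 + 198.4 + 3.755 = 358.7 d
K_eq = L_total / Σ(L/K) = 1621 / 358.7 = 4.519 m/d
q = K_eq · i = 4.519 × 0.0084 = 0.03796 m/d (same in every zone)
Zone A: v = q/n = 0.03796/0.37 = 0.1026 m/d → t_A = 617/0.1026 = 6014 d
Zone B: v = q/n = 0.03796/0.30 = 0.1265 m/d → t_B = 482/0.1265 = 3809 d
Zone C: v = q/n = 0.03796/0.26 = 0.1460 m/d → t_C = 522/0.1460 = 3575 d
Total t = 6014 + 3809 + 3575 = 13400 d
   = 13400 / 365 = 36.7 yr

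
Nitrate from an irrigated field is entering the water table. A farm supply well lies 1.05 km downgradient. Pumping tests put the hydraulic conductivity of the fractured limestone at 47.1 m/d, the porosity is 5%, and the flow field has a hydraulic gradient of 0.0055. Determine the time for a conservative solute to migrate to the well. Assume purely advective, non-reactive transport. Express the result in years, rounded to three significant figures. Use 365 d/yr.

0.555 years

Darcy flux q = K·i = 47.1 × 0.0055 = 0.2591 m/d
Average linear velocity = 0.2591 / 0.05 = 5.181 m/d
L = 1.05 km = 1050 m
t = L / v = 1050 / 5.181 = 202.7 d
   = 202.7 / 365 = 0.555 yr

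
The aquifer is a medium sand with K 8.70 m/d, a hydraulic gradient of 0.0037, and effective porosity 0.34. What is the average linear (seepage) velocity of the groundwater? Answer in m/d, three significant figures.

0.0947 m/d

Specific discharge q = 8.70 × 0.0037 = 0.03219 m/d
v_s = q/n_e = 0.03219/0.34 = 0.09468 m/d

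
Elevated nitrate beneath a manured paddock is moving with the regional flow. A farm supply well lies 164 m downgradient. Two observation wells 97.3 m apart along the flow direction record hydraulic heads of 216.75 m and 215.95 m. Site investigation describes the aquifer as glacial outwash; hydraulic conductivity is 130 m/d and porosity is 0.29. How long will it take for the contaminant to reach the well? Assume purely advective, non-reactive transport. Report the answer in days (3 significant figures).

Hydraulic gradient i = (216.75 − 215.95) / 97.3 = 0.80 / 97.3 = 0.008222
q = Ki = 130 × 0.008222 = 1.069 m/d
v_s = q/n_e = 1.069/0.29 = 3.686 m/d
t = L / v = 164 / 3.686 = 44.50 d

44.5 days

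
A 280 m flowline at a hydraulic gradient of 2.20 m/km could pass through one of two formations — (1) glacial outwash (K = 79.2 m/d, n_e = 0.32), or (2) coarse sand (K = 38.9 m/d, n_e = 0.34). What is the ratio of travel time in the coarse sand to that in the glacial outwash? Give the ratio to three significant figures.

2.16

Unit 1 (glacial outwash): v = 79.2×0.0022/0.32 = 0.5445 m/d, t = 280/0.5445 = 514.2 d
Unit 2 (coarse sand): v = 38.9×0.0022/0.34 = 0.2517 m/d, t = 280/0.2517 = 1112 d
t(coarse sand) / t(glacial outwash) = 1112/514.2 = 2.16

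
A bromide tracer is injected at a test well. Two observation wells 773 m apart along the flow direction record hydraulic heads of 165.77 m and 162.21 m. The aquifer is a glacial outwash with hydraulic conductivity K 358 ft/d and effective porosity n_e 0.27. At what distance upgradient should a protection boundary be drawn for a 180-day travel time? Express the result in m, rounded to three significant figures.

Hydraulic gradient i = (165.77 − 162.21) / 773 = 3.56 / 773 = 0.004605
K = 358 ft/d × 0.3048 = 109.1 m/d
q = Ki = 109.1 × 0.004605 = 0.5025 m/d
v = Ki/n = 109.1·0.004605/0.27 = 1.861 m/d
L = v × T = 1.861 × 180 = 335.0 m

335 m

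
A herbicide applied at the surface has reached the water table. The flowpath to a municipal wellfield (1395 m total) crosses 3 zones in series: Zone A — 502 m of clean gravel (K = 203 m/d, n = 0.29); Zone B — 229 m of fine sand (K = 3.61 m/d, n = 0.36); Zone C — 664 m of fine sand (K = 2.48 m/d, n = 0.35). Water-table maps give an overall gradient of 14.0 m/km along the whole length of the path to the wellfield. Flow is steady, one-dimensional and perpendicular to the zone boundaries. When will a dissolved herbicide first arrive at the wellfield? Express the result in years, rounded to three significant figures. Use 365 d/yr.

For zones in series the flux q is common to all zones; the equivalent conductivity is the harmonic (thickness-weighted) mean, K_eq = L_total / Σ(L_j/K_j).
Σ(L/K) = 502/203 + 229/3.61 + 664/2.48 = 2.473 + 63.43 + 267.7 = 333.6 d
K_eq = L_total / Σ(L/K) = 1395 / 333.6 = 4.181 m/d
q = K_eq · i = 4.181 × 0.014 = 0.05853 m/d (same in every zone)
Zone A: v = q/n = 0.05853/0.29 = 0.2018 m/d → t_A = 502/0.2018 = 2487 d
Zone B: v = q/n = 0.05853/0.36 = 0.1626 m/d → t_B = 229/0.1626 = 1408 d
Zone C: v = q/n = 0.05853/0.35 = 0.1672 m/d → t_C = 664/0.1672 = 3970 d
Total t = 2487 + 1408 + 3970 = 7866 d
   = 7866 / 365 = 21.6 yr

21.6 years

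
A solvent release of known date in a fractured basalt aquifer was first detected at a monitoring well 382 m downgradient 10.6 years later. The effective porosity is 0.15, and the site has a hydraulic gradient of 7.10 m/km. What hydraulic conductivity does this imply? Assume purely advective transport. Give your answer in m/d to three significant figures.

t = 10.6 years = 3869 d
v = L / t = 382 / 3869 = 0.09873 m/d
K = v · n / i = 0.09873 × 0.15 / 0.0071 = 2.09 m/d

2.09 m/d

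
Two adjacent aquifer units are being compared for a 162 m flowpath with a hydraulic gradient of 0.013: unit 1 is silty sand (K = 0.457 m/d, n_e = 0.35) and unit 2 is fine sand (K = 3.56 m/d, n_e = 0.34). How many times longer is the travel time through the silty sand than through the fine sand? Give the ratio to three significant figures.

8.02

Unit 1 (silty sand): v = 0.457×0.013/0.35 = 0.01697 m/d, t = 162/0.01697 = 9544 d
Unit 2 (fine sand): v = 3.56×0.013/0.34 = 0.1361 m/d, t = 162/0.1361 = 1190 d
t(silty sand) / t(fine sand) = 9544/1190 = 8.02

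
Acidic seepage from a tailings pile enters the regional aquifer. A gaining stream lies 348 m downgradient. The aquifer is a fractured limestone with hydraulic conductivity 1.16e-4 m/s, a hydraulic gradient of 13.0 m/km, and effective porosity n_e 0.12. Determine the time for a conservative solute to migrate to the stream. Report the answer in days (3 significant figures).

K = 1.16e-4 m/s × 86400 s/d = 10.02 m/d
q = Ki = 10.02 × 0.013 = 0.1303 m/d
v_s = q/n_e = 0.1303/0.12 = 1.086 m/d
t = L / v = 348 / 1.086 = 320.5 d

321 days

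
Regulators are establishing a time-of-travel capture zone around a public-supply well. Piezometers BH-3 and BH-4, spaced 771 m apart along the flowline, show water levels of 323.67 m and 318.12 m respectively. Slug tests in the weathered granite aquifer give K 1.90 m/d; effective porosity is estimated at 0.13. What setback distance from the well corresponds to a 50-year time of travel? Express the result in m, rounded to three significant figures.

Hydraulic gradient i = (323.67 − 318.12) / 771 = 5.55 / 771 = 0.007198
Darcy flux q = K·i = 1.90 × 0.007198 = 0.01368 m/d
Seepage velocity v = q / n = 0.01368 / 0.13 = 0.1052 m/d
T = 50 yr × 365 = 18250 d
L = v × T = 0.1052 × 18250 = 1920 m

1920 m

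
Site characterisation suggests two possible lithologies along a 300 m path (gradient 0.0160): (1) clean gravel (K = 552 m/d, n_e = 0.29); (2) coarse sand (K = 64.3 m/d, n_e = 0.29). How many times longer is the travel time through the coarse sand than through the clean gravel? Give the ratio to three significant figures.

8.58

Unit 1 (clean gravel): v = 552×0.016/0.29 = 30.46 m/d, t = 300/30.46 = 9.851 d
Unit 2 (coarse sand): v = 64.3×0.016/0.29 = 3.548 m/d, t = 300/3.548 = 84.56 d
t(coarse sand) / t(clean gravel) = 84.56/9.851 = 8.58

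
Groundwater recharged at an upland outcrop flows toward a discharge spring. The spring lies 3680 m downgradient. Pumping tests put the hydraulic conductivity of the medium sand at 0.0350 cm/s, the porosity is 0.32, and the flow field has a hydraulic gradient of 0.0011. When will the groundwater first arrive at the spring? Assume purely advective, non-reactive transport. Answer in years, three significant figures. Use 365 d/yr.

97.0 years

K = 0.0350 cm/s × 864 = 30.24 m/d
Specific discharge q = 30.24 × 0.0011 = 0.03326 m/d
Average linear velocity = 0.03326 / 0.32 = 0.1040 m/d
t = L / v = 3680 / 0.1040 = 35400 d
   = 35400 / 365 = 97.0 yr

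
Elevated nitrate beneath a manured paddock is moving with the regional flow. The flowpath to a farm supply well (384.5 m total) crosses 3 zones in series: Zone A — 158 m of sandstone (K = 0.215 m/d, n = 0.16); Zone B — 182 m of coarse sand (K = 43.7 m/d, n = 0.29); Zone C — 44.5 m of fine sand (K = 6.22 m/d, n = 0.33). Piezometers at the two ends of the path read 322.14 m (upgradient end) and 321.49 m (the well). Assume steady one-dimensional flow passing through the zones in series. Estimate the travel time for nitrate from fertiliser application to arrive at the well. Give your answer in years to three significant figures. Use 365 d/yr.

292 years

Total head drop ΔH = 322.14 − 321.49 = 0.65 m
Continuity: the same q passes through each zone, so ΔH = q·Σ(L_j/K_j) — the zones act as resistances in series.
Σ(L/K) = 158/0.215 + 182/43.7 + 44.5/6.22 = 734.9 + 4.165 + 7.154 = 746.2 d
q = ΔH / Σ(L/K) = 0.65 / 746.2 = 8.711e-4 m/d (same in every zone)
Zone A: v = q/n = 8.711e-4/0.16 = 0.005444 m/d → t_A = 158/0.005444 = 29020 d
Zone B: v = q/n = 8.711e-4/0.29 = 0.003004 m/d → t_B = 182/0.003004 = 60590 d
Zone C: v = q/n = 8.711e-4/0.33 = 0.002640 m/d → t_C = 44.5/0.002640 = 16860 d
Total t = 29020 + 60590 + 16860 = 106500 d
   = 106500 / 365 = 292 yr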